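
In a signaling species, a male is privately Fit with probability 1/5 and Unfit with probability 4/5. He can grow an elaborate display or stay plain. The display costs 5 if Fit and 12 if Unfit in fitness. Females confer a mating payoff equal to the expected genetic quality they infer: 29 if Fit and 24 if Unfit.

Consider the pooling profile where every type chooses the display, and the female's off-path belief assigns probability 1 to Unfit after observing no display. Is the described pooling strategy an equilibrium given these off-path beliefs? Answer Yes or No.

No

On path, the female holds the prior and pays 1/5·29 + 4/5·24 = 25. Off path (no display), believing Unfit, it pays 24.
Fit: the display nets 25 − 5 = 20; no display nets 24. Fit would deviate.
Unfit: the display nets 25 − 12 = 13; no display nets 24. Unfit would deviate.
A type deviates, so pooling fails.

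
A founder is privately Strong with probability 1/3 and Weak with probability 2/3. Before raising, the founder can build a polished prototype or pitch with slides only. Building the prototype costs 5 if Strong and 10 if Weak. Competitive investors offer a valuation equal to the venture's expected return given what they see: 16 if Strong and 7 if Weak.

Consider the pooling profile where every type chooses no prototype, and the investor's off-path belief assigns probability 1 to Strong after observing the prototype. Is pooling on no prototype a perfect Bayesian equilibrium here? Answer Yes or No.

On path, the investor holds the prior and pays 1/3·16 + 2/3·7 = 10. Off path (the prototype), believing Strong, it pays 16.
Strong: no prototype nets 10; the prototype nets 16 − 5 = 11. Strong would deviate.
Weak: no prototype nets 10; the prototype nets 16 − 10 = 6. Weak stays.
A type deviates, so pooling fails.

No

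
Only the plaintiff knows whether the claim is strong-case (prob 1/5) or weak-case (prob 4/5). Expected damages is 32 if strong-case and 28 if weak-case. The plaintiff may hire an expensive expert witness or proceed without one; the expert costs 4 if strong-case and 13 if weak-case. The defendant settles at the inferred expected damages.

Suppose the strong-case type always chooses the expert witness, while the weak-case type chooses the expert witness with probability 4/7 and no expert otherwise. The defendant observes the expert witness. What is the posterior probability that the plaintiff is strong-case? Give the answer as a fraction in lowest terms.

7/23

P(the expert witness) = (1/5)·1 + (4/5)·(4/7) = 23/35.
By Bayes' rule, P(strong-case | the expert witness) = (1/5) / (23/35) = 7/23.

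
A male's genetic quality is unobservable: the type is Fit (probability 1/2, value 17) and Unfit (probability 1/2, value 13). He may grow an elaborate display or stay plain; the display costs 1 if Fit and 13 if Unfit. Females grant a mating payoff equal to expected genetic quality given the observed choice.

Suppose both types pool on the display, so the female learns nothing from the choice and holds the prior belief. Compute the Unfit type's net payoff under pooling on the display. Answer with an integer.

Pooled mating payoff = 1/2·17 + 1/2·13 = 15.
Unfit pays cost 13 for the display, so net payoff = 15 − 13 = 2.

2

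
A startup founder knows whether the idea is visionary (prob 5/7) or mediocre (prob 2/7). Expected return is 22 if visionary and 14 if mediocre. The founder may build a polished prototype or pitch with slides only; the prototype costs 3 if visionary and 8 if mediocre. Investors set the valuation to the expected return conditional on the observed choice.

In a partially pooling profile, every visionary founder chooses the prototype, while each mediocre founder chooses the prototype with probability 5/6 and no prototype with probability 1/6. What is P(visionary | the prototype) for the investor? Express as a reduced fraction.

P(the prototype) = (5/7)·1 + (2/7)·(5/6) = 20/21.
By Bayes' rule, P(visionary | the prototype) = (5/7) / (20/21) = 3/4.

3/4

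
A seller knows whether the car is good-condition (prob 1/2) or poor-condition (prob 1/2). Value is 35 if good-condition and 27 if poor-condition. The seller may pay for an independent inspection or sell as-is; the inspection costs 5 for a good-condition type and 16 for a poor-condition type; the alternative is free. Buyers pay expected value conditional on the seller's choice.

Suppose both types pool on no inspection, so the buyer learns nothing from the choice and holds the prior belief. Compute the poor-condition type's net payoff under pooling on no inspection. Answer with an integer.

31

Pooled price = 1/2·35 + 1/2·27 = 31.
poor-condition pays no cost for no inspection, so net payoff = 31.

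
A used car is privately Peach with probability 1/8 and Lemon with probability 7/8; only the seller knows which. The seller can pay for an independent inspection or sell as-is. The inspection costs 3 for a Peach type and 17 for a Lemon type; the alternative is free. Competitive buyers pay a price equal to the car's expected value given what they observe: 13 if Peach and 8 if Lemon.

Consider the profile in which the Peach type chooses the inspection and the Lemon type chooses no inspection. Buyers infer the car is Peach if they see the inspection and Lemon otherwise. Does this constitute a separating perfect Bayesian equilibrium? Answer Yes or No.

Yes

Under these beliefs, the inspection earns price 13 and no inspection earns price 8.
Peach: the inspection nets 13 − 3 = 10; no inspection nets 8. Peach prefers the inspection.
Lemon: the inspection nets 13 − 17 = -4; no inspection nets 8. Lemon prefers no inspection.
Neither type deviates, so the separating profile is an equilibrium.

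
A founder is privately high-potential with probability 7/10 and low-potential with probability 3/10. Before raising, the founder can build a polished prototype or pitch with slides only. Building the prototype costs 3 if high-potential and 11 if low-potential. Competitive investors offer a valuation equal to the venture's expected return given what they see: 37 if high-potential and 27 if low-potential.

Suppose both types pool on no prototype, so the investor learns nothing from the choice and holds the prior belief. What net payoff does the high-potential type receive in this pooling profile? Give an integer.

Pooled valuation = 7/10·37 + 3/10·27 = 34.
high-potential pays no cost for no prototype, so net payoff = 34.

34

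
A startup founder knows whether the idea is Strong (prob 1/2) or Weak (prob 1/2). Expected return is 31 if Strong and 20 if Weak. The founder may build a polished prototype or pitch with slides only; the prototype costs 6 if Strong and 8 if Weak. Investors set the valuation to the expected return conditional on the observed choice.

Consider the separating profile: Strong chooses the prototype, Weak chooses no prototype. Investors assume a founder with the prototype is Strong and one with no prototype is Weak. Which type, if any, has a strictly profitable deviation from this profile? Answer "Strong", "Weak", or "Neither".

The prototype pays 31; no prototype pays 20.
Strong: assigned the prototype, nets 31 − 6 = 25; deviating to no prototype nets 20.
Weak: assigned no prototype, nets 20; deviating to the prototype nets 31 − 8 = 23.
The Weak type gains 3 by deviating.

Weak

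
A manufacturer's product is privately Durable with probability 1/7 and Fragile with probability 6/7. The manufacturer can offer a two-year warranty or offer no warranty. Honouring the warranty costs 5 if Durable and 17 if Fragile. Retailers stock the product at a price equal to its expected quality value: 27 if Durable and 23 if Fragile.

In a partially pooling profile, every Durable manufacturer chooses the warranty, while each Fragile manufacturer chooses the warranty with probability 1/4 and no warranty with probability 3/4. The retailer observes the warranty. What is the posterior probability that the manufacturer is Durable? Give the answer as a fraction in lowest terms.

P(the warranty) = (1/7)·1 + (6/7)·(1/4) = 5/14.
By Bayes' rule, P(Durable | the warranty) = (1/7) / (5/14) = 2/5.

2/5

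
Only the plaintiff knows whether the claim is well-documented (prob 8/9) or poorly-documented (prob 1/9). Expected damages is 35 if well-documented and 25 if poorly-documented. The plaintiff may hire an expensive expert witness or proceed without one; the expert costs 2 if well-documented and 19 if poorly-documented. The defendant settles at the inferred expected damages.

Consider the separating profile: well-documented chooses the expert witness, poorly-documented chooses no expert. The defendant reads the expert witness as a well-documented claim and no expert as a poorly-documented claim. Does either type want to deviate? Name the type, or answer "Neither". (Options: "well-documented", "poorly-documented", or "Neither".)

Neither

The expert witness pays 35; no expert pays 25.
well-documented: assigned the expert witness, nets 35 − 2 = 33; deviating to no expert nets 25.
poorly-documented: assigned no expert, nets 25; deviating to the expert witness nets 35 − 19 = 16.
Both types strictly prefer their assigned action; no profitable deviation.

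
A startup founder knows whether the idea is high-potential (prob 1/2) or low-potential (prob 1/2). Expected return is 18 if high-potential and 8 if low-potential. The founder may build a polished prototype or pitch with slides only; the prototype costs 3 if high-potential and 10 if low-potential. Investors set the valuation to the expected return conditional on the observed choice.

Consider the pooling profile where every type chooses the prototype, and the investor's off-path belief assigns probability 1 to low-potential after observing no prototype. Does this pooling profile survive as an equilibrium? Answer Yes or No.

No

On path, the investor holds the prior and pays 1/2·18 + 1/2·8 = 13. Off path (no prototype), believing low-potential, it pays 8.
high-potential: the prototype nets 13 − 3 = 10; no prototype nets 8. high-potential stays.
low-potential: the prototype nets 13 − 10 = 3; no prototype nets 8. low-potential would deviate.
A type deviates, so pooling fails.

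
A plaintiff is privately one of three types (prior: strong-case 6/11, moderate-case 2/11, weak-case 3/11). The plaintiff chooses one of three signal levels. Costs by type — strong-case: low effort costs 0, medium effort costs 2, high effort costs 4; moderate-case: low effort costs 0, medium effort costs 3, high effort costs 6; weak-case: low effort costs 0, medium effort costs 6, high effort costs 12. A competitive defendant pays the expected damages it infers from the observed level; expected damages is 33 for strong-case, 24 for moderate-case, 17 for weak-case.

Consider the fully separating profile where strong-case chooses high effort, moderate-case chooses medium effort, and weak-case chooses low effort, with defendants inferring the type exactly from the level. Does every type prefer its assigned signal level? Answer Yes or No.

Separating settlements: high effort → 33, medium effort → 24, low effort → 17.
strong-case (assigned high effort): low effort: 17 − 0 = 17; medium effort: 24 − 2 = 22; high effort: 33 − 4 = 29. strong-case stays.
moderate-case (assigned medium effort): low effort: 17 − 0 = 17; medium effort: 24 − 3 = 21; high effort: 33 − 6 = 27. moderate-case prefers high effort.
weak-case (assigned low effort): low effort: 17 − 0 = 17; medium effort: 24 − 6 = 18; high effort: 33 − 12 = 21. weak-case prefers high effort.
At least one type deviates; the separating profile fails.

No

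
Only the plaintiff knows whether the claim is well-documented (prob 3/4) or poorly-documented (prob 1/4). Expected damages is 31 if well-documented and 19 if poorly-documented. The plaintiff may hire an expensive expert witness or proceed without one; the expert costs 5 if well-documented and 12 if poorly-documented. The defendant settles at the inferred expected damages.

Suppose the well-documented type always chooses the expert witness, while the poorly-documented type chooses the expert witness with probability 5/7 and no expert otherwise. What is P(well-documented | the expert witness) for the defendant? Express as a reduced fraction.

21/26

P(the expert witness) = (3/4)·1 + (1/4)·(5/7) = 13/14.
By Bayes' rule, P(well-documented | the expert witness) = (3/4) / (13/14) = 21/26.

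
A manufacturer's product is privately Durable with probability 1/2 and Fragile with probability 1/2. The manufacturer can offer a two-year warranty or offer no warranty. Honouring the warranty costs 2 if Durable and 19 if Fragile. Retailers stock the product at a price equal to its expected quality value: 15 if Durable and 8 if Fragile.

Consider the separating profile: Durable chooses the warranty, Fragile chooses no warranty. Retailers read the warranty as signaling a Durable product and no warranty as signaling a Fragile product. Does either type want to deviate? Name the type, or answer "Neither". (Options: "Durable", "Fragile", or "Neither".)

The warranty pays 15; no warranty pays 8.
Durable: assigned the warranty, nets 15 − 2 = 13; deviating to no warranty nets 8.
Fragile: assigned no warranty, nets 8; deviating to the warranty nets 15 − 19 = -4.
Both types strictly prefer their assigned action; no profitable deviation.

Neither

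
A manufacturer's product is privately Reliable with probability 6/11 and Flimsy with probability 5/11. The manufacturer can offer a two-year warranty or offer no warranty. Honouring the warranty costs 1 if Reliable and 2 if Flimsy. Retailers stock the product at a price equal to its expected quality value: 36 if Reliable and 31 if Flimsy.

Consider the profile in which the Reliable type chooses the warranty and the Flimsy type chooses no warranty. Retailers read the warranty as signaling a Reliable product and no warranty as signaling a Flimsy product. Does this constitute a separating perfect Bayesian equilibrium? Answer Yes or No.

No

Under these beliefs, the warranty earns price 36 and no warranty earns price 31.
Reliable: the warranty nets 36 − 1 = 35; no warranty nets 31. Reliable prefers the warranty.
Flimsy: the warranty nets 36 − 2 = 34; no warranty nets 31. Flimsy would deviate to the warranty.
Flimsy has a profitable deviation, so the profile is not an equilibrium.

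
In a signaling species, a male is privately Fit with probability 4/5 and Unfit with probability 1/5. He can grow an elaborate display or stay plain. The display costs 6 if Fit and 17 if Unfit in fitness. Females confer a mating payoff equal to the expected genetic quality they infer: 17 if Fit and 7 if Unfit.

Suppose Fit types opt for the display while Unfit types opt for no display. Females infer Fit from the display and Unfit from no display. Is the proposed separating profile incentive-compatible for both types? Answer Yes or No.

Yes

Under these beliefs, the display earns mating payoff 17 and no display earns mating payoff 7.
Fit: the display nets 17 − 6 = 11; no display nets 7. Fit prefers the display.
Unfit: the display nets 17 − 17 = 0; no display nets 7. Unfit prefers no display.
Neither type deviates, so the separating profile is an equilibrium.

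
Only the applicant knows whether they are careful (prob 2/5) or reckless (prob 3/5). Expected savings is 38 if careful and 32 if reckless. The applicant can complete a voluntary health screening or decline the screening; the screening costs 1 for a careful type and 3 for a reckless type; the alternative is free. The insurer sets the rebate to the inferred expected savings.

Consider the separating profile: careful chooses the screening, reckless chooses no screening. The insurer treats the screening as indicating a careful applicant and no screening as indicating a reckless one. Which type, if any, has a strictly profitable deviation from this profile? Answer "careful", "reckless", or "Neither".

The screening pays 38; no screening pays 32.
careful: assigned the screening, nets 38 − 1 = 37; deviating to no screening nets 32.
reckless: assigned no screening, nets 32; deviating to the screening nets 38 − 3 = 35.
The reckless type gains 3 by deviating.

reckless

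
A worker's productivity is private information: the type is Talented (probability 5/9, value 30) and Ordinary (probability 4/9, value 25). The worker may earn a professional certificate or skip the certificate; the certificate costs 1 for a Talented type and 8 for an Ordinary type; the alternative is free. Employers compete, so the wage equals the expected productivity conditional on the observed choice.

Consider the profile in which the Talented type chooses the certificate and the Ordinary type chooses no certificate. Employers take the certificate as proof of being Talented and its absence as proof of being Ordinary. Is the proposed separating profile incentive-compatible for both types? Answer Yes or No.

Under these beliefs, the certificate earns wage 30 and no certificate earns wage 25.
Talented: the certificate nets 30 − 1 = 29; no certificate nets 25. Talented prefers the certificate.
Ordinary: the certificate nets 30 − 8 = 22; no certificate nets 25. Ordinary prefers no certificate.
Neither type deviates, so the separating profile is an equilibrium.

Yes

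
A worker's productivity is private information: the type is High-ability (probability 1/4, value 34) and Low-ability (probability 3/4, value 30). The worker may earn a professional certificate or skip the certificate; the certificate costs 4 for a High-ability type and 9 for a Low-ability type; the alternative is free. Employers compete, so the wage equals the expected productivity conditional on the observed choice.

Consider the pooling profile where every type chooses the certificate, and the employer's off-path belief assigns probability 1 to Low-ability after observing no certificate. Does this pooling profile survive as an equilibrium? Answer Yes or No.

On path, the employer holds the prior and pays 1/4·34 + 3/4·30 = 31. Off path (no certificate), believing Low-ability, it pays 30.
High-ability: the certificate nets 31 − 4 = 27; no certificate nets 30. High-ability would deviate.
Low-ability: the certificate nets 31 − 9 = 22; no certificate nets 30. Low-ability would deviate.
A type deviates, so pooling fails.

No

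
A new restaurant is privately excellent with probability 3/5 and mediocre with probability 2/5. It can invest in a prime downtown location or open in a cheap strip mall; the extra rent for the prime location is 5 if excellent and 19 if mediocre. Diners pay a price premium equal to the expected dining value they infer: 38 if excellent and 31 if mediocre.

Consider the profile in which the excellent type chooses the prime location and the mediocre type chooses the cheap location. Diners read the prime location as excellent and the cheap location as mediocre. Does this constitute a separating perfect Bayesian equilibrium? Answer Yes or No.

Under these beliefs, the prime location earns price premium 38 and the cheap location earns price premium 31.
excellent: the prime location nets 38 − 5 = 33; the cheap location nets 31. excellent prefers the prime location.
mediocre: the prime location nets 38 − 19 = 19; the cheap location nets 31. mediocre prefers the cheap location.
Neither type deviates, so the separating profile is an equilibrium.

Yes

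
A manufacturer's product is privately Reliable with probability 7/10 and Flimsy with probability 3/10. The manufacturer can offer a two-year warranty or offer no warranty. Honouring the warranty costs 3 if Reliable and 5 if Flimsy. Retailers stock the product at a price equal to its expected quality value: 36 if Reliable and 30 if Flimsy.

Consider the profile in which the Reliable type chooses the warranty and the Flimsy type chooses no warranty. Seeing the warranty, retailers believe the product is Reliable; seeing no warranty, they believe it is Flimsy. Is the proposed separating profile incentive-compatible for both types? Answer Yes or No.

Under these beliefs, the warranty earns price 36 and no warranty earns price 30.
Reliable: the warranty nets 36 − 3 = 33; no warranty nets 30. Reliable prefers the warranty.
Flimsy: the warranty nets 36 − 5 = 31; no warranty nets 30. Flimsy would deviate to the warranty.
Flimsy has a profitable deviation, so the profile is not an equilibrium.

No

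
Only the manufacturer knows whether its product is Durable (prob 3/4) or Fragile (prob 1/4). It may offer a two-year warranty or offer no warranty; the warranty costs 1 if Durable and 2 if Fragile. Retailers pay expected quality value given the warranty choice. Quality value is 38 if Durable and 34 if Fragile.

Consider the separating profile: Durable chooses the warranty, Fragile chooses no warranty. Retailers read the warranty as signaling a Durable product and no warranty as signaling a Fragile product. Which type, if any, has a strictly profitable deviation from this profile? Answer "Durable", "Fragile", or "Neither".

Fragile

The warranty pays 38; no warranty pays 34.
Durable: assigned the warranty, nets 38 − 1 = 37; deviating to no warranty nets 34.
Fragile: assigned no warranty, nets 34; deviating to the warranty nets 38 − 2 = 36.
The Fragile type gains 2 by deviating.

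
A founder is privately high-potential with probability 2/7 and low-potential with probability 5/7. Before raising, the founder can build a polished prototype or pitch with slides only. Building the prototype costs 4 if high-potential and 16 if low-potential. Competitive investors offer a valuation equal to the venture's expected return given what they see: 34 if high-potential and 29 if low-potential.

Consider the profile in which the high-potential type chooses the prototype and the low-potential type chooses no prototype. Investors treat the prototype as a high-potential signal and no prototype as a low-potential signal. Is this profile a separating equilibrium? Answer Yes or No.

Yes

Under these beliefs, the prototype earns valuation 34 and no prototype earns valuation 29.
high-potential: the prototype nets 34 − 4 = 30; no prototype nets 29. high-potential prefers the prototype.
low-potential: the prototype nets 34 − 16 = 18; no prototype nets 29. low-potential prefers no prototype.
Neither type deviates, so the separating profile is an equilibrium.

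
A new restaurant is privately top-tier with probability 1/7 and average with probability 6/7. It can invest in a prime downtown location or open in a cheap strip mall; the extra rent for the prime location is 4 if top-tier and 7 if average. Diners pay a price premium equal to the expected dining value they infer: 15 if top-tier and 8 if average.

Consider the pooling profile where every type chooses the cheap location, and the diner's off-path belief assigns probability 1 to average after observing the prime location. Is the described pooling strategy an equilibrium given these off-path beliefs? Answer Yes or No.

Yes

On path, the diner holds the prior and pays 1/7·15 + 6/7·8 = 9. Off path (the prime location), believing average, it pays 8.
top-tier: the cheap location nets 9; the prime location nets 8 − 4 = 4. top-tier stays.
average: the cheap location nets 9; the prime location nets 8 − 7 = 1. average stays.
No type deviates, so pooling is sustained.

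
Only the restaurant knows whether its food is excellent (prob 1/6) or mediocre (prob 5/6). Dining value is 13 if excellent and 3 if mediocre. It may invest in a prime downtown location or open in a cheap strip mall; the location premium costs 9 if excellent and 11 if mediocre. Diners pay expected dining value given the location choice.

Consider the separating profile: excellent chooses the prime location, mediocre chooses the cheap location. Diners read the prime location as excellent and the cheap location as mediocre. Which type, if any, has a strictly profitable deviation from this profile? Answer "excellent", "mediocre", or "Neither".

Neither

The prime location pays 13; the cheap location pays 3.
excellent: assigned the prime location, nets 13 − 9 = 4; deviating to the cheap location nets 3.
mediocre: assigned the cheap location, nets 3; deviating to the prime location nets 13 − 11 = 2.
Both types strictly prefer their assigned action; no profitable deviation.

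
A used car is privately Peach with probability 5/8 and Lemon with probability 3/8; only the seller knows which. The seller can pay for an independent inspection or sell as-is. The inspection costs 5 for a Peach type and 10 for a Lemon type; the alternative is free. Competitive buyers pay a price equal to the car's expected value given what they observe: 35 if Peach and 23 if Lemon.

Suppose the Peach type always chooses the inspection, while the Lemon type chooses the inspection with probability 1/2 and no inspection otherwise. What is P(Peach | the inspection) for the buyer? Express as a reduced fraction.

P(the inspection) = (5/8)·1 + (3/8)·(1/2) = 13/16.
By Bayes' rule, P(Peach | the inspection) = (5/8) / (13/16) = 10/13.

10/13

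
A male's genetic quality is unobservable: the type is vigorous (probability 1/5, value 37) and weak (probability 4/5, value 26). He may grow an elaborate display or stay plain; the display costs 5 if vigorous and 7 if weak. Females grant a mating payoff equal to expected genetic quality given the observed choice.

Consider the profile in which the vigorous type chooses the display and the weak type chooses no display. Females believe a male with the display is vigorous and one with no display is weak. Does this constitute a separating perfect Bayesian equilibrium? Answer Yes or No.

No

Under these beliefs, the display earns mating payoff 37 and no display earns mating payoff 26.
vigorous: the display nets 37 − 5 = 32; no display nets 26. vigorous prefers the display.
weak: the display nets 37 − 7 = 30; no display nets 26. weak would deviate to the display.
weak has a profitable deviation, so the profile is not an equilibrium.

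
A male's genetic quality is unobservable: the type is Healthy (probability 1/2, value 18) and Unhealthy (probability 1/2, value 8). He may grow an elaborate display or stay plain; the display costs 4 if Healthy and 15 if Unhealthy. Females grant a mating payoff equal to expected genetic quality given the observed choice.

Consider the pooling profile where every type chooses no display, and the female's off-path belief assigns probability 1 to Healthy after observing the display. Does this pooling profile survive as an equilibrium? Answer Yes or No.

On path, the female holds the prior and pays 1/2·18 + 1/2·8 = 13. Off path (the display), believing Healthy, it pays 18.
Healthy: no display nets 13; the display nets 18 − 4 = 14. Healthy would deviate.
Unhealthy: no display nets 13; the display nets 18 − 15 = 3. Unhealthy stays.
A type deviates, so pooling fails.

No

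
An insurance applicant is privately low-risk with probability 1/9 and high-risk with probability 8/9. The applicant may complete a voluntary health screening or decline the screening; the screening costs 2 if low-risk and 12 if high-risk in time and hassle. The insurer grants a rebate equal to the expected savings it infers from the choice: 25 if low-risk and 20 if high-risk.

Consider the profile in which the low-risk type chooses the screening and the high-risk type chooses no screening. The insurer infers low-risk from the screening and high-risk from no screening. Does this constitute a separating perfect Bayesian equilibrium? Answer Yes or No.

Under these beliefs, the screening earns rebate 25 and no screening earns rebate 20.
low-risk: the screening nets 25 − 2 = 23; no screening nets 20. low-risk prefers the screening.
high-risk: the screening nets 25 − 12 = 13; no screening nets 20. high-risk prefers no screening.
Neither type deviates, so the separating profile is an equilibrium.

Yes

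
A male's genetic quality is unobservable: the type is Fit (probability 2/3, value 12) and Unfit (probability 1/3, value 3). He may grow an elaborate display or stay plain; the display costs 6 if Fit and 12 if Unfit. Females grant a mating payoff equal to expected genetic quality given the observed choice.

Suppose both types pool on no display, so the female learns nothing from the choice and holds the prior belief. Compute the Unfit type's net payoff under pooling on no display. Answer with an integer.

Pooled mating payoff = 2/3·12 + 1/3·3 = 9.
Unfit pays no cost for no display, so net payoff = 9.

9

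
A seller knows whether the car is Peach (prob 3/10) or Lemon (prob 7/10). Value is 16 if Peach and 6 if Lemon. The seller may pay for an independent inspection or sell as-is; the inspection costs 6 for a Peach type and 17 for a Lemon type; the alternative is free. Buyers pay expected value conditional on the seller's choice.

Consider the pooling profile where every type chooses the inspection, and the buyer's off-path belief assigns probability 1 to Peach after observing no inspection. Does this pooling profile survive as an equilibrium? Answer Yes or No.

No

On path, the buyer holds the prior and pays 3/10·16 + 7/10·6 = 9. Off path (no inspection), believing Peach, it pays 16.
Peach: the inspection nets 9 − 6 = 3; no inspection nets 16. Peach would deviate.
Lemon: the inspection nets 9 − 17 = -8; no inspection nets 16. Lemon would deviate.
A type deviates, so pooling fails.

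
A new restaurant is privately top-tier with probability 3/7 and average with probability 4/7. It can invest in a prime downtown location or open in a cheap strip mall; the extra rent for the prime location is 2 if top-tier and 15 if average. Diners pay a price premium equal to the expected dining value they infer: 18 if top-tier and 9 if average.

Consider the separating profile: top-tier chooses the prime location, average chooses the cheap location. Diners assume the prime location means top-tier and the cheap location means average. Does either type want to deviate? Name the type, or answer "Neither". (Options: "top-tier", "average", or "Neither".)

The prime location pays 18; the cheap location pays 9.
top-tier: assigned the prime location, nets 18 − 2 = 16; deviating to the cheap location nets 9.
average: assigned the cheap location, nets 9; deviating to the prime location nets 18 − 15 = 3.
Both types strictly prefer their assigned action; no profitable deviation.

Neither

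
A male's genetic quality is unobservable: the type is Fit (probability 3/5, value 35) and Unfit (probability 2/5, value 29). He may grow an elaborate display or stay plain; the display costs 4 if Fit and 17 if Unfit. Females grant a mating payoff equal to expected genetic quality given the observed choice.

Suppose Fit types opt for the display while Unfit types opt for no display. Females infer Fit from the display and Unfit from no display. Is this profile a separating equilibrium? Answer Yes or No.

Yes

Under these beliefs, the display earns mating payoff 35 and no display earns mating payoff 29.
Fit: the display nets 35 − 4 = 31; no display nets 29. Fit prefers the display.
Unfit: the display nets 35 − 17 = 18; no display nets 29. Unfit prefers no display.
Neither type deviates, so the separating profile is an equilibrium.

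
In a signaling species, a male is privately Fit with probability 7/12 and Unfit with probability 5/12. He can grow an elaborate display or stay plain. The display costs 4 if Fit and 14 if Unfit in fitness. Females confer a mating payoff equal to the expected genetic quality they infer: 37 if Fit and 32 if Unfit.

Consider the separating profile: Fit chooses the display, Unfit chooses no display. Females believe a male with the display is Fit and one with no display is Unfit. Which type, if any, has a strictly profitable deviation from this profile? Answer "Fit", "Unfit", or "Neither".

Neither

The display pays 37; no display pays 32.
Fit: assigned the display, nets 37 − 4 = 33; deviating to no display nets 32.
Unfit: assigned no display, nets 32; deviating to the display nets 37 − 14 = 23.
Both types strictly prefer their assigned action; no profitable deviation.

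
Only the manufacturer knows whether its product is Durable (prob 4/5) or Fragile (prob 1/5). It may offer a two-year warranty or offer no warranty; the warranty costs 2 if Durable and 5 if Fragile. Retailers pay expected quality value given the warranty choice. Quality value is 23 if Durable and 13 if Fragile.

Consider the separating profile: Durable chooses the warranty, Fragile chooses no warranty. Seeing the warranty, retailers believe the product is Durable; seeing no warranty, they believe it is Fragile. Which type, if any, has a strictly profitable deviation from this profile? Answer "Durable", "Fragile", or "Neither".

The warranty pays 23; no warranty pays 13.
Durable: assigned the warranty, nets 23 − 2 = 21; deviating to no warranty nets 13.
Fragile: assigned no warranty, nets 13; deviating to the warranty nets 23 − 5 = 18.
The Fragile type gains 5 by deviating.

Fragile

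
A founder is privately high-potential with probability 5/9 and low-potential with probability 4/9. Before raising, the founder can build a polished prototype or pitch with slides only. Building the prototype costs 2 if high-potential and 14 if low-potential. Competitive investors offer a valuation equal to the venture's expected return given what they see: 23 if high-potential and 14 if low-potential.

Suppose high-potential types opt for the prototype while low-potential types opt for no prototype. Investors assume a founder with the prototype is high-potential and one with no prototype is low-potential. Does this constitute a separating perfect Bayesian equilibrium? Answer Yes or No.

Under these beliefs, the prototype earns valuation 23 and no prototype earns valuation 14.
high-potential: the prototype nets 23 − 2 = 21; no prototype nets 14. high-potential prefers the prototype.
low-potential: the prototype nets 23 − 14 = 9; no prototype nets 14. low-potential prefers no prototype.
Neither type deviates, so the separating profile is an equilibrium.

Yes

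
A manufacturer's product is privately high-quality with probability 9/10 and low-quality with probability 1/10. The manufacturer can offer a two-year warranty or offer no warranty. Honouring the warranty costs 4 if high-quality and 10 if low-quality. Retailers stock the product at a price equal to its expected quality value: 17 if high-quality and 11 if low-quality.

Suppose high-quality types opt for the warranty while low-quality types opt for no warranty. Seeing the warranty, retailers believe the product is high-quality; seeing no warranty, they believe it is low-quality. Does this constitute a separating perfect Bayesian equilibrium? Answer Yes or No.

Under these beliefs, the warranty earns price 17 and no warranty earns price 11.
high-quality: the warranty nets 17 − 4 = 13; no warranty nets 11. high-quality prefers the warranty.
low-quality: the warranty nets 17 − 10 = 7; no warranty nets 11. low-quality prefers no warranty.
Neither type deviates, so the separating profile is an equilibrium.

Yes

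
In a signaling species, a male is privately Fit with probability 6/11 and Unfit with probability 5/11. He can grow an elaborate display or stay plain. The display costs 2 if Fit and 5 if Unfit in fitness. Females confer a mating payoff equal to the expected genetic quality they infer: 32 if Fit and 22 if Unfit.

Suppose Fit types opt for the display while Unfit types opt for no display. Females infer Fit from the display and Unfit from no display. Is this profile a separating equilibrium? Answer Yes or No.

Under these beliefs, the display earns mating payoff 32 and no display earns mating payoff 22.
Fit: the display nets 32 − 2 = 30; no display nets 22. Fit prefers the display.
Unfit: the display nets 32 − 5 = 27; no display nets 22. Unfit would deviate to the display.
Unfit has a profitable deviation, so the profile is not an equilibrium.

No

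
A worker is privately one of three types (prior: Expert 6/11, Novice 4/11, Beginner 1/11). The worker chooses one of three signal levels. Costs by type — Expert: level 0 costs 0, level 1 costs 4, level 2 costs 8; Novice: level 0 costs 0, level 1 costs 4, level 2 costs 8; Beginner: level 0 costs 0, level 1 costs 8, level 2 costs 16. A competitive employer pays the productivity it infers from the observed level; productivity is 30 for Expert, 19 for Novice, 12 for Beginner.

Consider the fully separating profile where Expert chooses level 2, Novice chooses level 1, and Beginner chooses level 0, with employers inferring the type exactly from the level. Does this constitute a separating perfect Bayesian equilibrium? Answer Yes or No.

Separating wages: level 2 → 30, level 1 → 19, level 0 → 12.
Expert (assigned level 2): level 0: 12 − 0 = 12; level 1: 19 − 4 = 15; level 2: 30 − 8 = 22. Expert stays.
Novice (assigned level 1): level 0: 12 − 0 = 12; level 1: 19 − 4 = 15; level 2: 30 − 8 = 22. Novice prefers level 2.
Beginner (assigned level 0): level 0: 12 − 0 = 12; level 1: 19 − 8 = 11; level 2: 30 − 16 = 14. Beginner prefers level 2.
At least one type deviates; the separating profile fails.

No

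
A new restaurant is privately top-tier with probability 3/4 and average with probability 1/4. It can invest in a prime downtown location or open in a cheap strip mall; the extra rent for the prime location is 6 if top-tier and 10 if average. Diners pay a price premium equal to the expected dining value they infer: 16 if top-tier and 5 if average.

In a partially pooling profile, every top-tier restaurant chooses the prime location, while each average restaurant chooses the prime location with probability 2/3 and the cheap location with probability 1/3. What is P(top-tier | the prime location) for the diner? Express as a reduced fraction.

9/11

P(the prime location) = (3/4)·1 + (1/4)·(2/3) = 11/12.
By Bayes' rule, P(top-tier | the prime location) = (3/4) / (11/12) = 9/11.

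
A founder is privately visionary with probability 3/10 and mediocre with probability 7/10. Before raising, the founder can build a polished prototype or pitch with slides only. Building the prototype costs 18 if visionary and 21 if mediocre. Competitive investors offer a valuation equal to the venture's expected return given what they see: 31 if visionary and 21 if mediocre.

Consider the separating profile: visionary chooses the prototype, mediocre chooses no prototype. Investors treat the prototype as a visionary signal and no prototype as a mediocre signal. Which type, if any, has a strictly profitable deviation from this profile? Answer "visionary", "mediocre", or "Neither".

The prototype pays 31; no prototype pays 21.
visionary: assigned the prototype, nets 31 − 18 = 13; deviating to no prototype nets 21.
mediocre: assigned no prototype, nets 21; deviating to the prototype nets 31 − 21 = 10.
The visionary type gains 8 by deviating.

visionary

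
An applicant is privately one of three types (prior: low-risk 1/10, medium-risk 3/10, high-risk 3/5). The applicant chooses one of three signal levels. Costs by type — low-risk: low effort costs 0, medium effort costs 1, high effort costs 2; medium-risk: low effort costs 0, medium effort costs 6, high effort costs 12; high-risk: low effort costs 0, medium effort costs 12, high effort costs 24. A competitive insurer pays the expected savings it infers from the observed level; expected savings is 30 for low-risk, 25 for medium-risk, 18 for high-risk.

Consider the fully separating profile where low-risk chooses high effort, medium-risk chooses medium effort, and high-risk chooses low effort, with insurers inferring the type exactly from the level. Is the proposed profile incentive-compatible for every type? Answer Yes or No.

Separating rebates: high effort → 30, medium effort → 25, low effort → 18.
low-risk (assigned high effort): low effort: 18 − 0 = 18; medium effort: 25 − 1 = 24; high effort: 30 − 2 = 28. low-risk stays.
medium-risk (assigned medium effort): low effort: 18 − 0 = 18; medium effort: 25 − 6 = 19; high effort: 30 − 12 = 18. medium-risk stays.
high-risk (assigned low effort): low effort: 18 − 0 = 18; medium effort: 25 − 12 = 13; high effort: 30 − 24 = 6. high-risk stays.
Every type prefers its assigned level; separation holds.

Yes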